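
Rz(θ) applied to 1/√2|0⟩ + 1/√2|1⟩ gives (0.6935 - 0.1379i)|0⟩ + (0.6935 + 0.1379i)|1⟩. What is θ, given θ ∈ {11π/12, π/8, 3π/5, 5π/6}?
π/8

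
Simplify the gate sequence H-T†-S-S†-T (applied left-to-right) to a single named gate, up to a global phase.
H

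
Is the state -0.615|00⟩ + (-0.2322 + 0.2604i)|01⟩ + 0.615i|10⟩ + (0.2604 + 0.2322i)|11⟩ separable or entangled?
Separable

Writing the state as a|00⟩ + b|01⟩ + c|10⟩ + d|11⟩, it is a product state iff ad − bc = 0.
Here (a, b, c, d) = (-0.615, (-0.2322 + 0.2604i), 0.615i, (0.2604 + 0.2322i)): ad − bc = (-0.615)(0.2604 + 0.2322i) − (-0.2322 + 0.2604i)(0.615i) = 0, so the state is separable.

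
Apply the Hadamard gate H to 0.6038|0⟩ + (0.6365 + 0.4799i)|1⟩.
(0.877 + 0.3393i)|0⟩ + (-0.02312 - 0.3393i)|1⟩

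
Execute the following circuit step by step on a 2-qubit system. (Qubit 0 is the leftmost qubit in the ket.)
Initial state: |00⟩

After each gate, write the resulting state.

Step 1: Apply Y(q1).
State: i|01⟩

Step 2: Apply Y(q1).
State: |00⟩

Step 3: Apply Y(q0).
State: i|10⟩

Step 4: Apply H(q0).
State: (1/√2)i|00⟩ - (1/√2)i|10⟩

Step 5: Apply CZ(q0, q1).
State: (1/√2)i|00⟩ - (1/√2)i|10⟩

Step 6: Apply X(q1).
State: (1/√2)i|01⟩ - (1/√2)i|11⟩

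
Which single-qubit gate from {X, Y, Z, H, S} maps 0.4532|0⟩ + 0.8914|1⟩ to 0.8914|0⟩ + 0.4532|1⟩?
X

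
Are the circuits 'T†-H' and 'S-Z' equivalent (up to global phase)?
No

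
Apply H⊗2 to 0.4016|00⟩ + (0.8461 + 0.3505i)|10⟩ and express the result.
(0.6239 + 0.1753i)|00⟩ + (0.6239 + 0.1753i)|01⟩ + (-0.2223 - 0.1753i)|10⟩ + (-0.2223 - 0.1753i)|11⟩

H⊗2 gives amp(|y⟩) = (1/2) Σ_x (−1)^(x·y) amp(|x⟩), where x·y is the number of positions in which both x and y have a 1.
|00⟩: (0.4016 + (0.8461 + 0.3505i))/2 = (0.6239 + 0.1753i)
|01⟩: (0.4016 + (0.8461 + 0.3505i))/2 = (0.6239 + 0.1753i)
|10⟩: (0.4016 - (0.8461 + 0.3505i))/2 = (-0.2223 - 0.1753i)
|11⟩: (0.4016 - (0.8461 + 0.3505i))/2 = (-0.2223 - 0.1753i)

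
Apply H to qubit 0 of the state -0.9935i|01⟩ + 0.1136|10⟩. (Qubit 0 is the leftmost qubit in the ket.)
0.08033|00⟩ - 0.7025i|01⟩ - 0.08033|10⟩ - 0.7025i|11⟩

H on qubit 0 mixes each pair of kets that differ only in qubit 0: amplitudes (a, b) of (|…0…⟩, |…1…⟩) become ((a + b)/√2, (a − b)/√2). Kets absent from the input have amplitude 0.
(|00⟩, |10⟩): (a, b) = (0, 0.1136) → (0.08033, -0.08033)
(|01⟩, |11⟩): (a, b) = (-0.9935i, 0) → (-0.7025i, -0.7025i)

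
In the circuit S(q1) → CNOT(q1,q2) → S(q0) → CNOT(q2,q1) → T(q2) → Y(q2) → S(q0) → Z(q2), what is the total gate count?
8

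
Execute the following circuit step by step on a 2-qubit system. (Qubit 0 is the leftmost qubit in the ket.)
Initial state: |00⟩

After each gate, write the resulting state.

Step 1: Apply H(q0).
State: 1/√2|00⟩ + 1/√2|10⟩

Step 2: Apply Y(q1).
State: (1/√2)i|01⟩ + (1/√2)i|11⟩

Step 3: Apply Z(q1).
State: -(1/√2)i|01⟩ - (1/√2)i|11⟩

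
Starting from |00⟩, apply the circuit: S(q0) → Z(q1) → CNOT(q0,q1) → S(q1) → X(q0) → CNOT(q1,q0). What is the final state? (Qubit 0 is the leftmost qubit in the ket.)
|10⟩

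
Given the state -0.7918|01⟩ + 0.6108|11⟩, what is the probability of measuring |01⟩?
0.6269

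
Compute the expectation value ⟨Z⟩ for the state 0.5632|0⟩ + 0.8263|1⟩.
-0.3656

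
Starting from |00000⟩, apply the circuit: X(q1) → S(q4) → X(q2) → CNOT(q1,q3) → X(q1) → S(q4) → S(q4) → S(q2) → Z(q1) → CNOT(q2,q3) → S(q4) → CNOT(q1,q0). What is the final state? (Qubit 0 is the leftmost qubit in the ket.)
i|00100⟩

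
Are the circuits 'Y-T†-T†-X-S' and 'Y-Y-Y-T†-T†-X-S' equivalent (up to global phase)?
Yes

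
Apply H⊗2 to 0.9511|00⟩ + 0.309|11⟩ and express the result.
0.6301|00⟩ + 0.3211|01⟩ + 0.3211|10⟩ + 0.6301|11⟩

H⊗2 gives amp(|y⟩) = (1/2) Σ_x (−1)^(x·y) amp(|x⟩), where x·y is the number of positions in which both x and y have a 1.
|00⟩: (0.9511 + 0.309)/2 = 0.6301
|01⟩: (0.9511 - 0.309)/2 = 0.3211
|10⟩: (0.9511 - 0.309)/2 = 0.3211
|11⟩: (0.9511 + 0.309)/2 = 0.6301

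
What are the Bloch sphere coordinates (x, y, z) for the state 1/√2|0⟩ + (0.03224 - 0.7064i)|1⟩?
(0.04559, -0.999, -0.00004038)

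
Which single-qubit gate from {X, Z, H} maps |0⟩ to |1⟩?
X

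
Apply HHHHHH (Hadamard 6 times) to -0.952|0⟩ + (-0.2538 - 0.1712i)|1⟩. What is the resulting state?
-0.952|0⟩ + (-0.2538 - 0.1712i)|1⟩

H² = I, so an even number of Hadamards cancels: H^6 = I and the state is unchanged.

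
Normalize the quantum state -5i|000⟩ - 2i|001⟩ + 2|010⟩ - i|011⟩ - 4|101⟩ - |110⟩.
-0.7001i|000⟩ - 0.2801i|001⟩ + 0.2801|010⟩ - 0.14i|011⟩ - 0.5601|101⟩ - 0.14|110⟩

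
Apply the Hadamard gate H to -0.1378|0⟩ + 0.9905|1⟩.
0.6029|0⟩ - 0.7978|1⟩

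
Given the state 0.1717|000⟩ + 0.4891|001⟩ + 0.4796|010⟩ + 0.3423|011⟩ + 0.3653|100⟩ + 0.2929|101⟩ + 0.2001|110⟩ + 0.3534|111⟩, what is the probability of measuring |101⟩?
0.08579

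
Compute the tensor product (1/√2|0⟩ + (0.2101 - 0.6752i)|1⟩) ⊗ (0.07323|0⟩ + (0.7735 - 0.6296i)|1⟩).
0.05178|00⟩ + (0.5469 - 0.4452i)|01⟩ + (0.01539 - 0.04944i)|10⟩ + (-0.2626 - 0.6545i)|11⟩

amp(|b₁b₂…⟩) = product of the factor amplitudes for bits b₁, b₂, …; only kets whose every factor amplitude is nonzero survive.
|00⟩: (1/√2)(0.07323) = 0.05178
|01⟩: (1/√2)(0.7735 - 0.6296i) = (0.5469 - 0.4452i)
|10⟩: (0.2101 - 0.6752i)(0.07323) = (0.01539 - 0.04944i)
|11⟩: (0.2101 - 0.6752i)(0.7735 - 0.6296i) = (-0.2626 - 0.6545i)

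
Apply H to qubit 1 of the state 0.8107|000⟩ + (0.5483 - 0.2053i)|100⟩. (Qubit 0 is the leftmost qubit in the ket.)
0.5733|000⟩ + 0.5733|010⟩ + (0.3877 - 0.1452i)|100⟩ + (0.3877 - 0.1452i)|110⟩

H on qubit 1 mixes each pair of kets that differ only in qubit 1: amplitudes (a, b) of (|…0…⟩, |…1…⟩) become ((a + b)/√2, (a − b)/√2). Kets absent from the input have amplitude 0.
(|000⟩, |010⟩): (a, b) = (0.8107, 0) → (0.5733, 0.5733)
(|100⟩, |110⟩): (a, b) = ((0.5483 - 0.2053i), 0) → ((0.3877 - 0.1452i), (0.3877 - 0.1452i))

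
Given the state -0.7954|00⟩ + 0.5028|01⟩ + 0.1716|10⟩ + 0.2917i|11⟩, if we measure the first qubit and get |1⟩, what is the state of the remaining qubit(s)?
0.507|0⟩ + 0.8619i|1⟩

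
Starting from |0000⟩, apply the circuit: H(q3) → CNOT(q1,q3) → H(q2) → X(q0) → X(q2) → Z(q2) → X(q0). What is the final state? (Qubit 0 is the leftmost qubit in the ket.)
1/2|0000⟩ + 1/2|0001⟩ - 1/2|0010⟩ - 1/2|0011⟩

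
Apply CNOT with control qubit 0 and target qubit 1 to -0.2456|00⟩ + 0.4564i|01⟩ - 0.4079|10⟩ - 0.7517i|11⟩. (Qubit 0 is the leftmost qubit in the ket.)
-0.2456|00⟩ + 0.4564i|01⟩ - 0.7517i|10⟩ - 0.4079|11⟩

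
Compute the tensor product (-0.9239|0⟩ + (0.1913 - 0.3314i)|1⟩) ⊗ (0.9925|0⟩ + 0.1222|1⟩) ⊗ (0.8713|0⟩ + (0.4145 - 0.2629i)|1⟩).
-0.799|000⟩ + (-0.3801 + 0.2411i)|001⟩ - 0.09837|010⟩ + (-0.0468 + 0.02968i)|011⟩ + (0.1654 - 0.2866i)|100⟩ + (-0.007772 - 0.1863i)|101⟩ + (0.02037 - 0.03529i)|110⟩ + (-0.000957 - 0.02293i)|111⟩

amp(|b₁b₂…⟩) = product of the factor amplitudes for bits b₁, b₂, …; only kets whose every factor amplitude is nonzero survive.
|000⟩: (-0.9239)(0.9925)(0.8713) = -0.799
|001⟩: (-0.9239)(0.9925)(0.4145 - 0.2629i) = (-0.3801 + 0.2411i)
|010⟩: (-0.9239)(0.1222)(0.8713) = -0.09837
|011⟩: (-0.9239)(0.1222)(0.4145 - 0.2629i) = (-0.0468 + 0.02968i)
|100⟩: (0.1913 - 0.3314i)(0.9925)(0.8713) = (0.1654 - 0.2866i)
|101⟩: (0.1913 - 0.3314i)(0.9925)(0.4145 - 0.2629i) = (-0.007772 - 0.1863i)
|110⟩: (0.1913 - 0.3314i)(0.1222)(0.8713) = (0.02037 - 0.03529i)
|111⟩: (0.1913 - 0.3314i)(0.1222)(0.4145 - 0.2629i) = (-0.000957 - 0.02293i)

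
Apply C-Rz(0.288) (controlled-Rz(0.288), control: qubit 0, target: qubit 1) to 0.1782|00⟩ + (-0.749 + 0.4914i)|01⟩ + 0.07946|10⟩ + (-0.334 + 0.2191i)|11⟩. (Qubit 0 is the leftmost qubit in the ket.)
0.1782|00⟩ + (-0.749 + 0.4914i)|01⟩ + (0.07864 - 0.0114i)|10⟩ + (-0.362 + 0.1689i)|11⟩

C-Rz(0.288) leaves the control-|0⟩ kets |00⟩, |01⟩ unchanged and applies Rz(0.288) to qubit 1 on the control-|1⟩ pair (|10⟩, |11⟩).
Rz(0.288) = [[e^(−iθ/2), 0], [0, e^(iθ/2)]] with e^(±iθ/2) = cos(θ/2) ± i·sin(θ/2); θ = 0.288, cos(θ/2) ≈ 0.98965, sin(θ/2) ≈ 0.143503.
With a = amp(|10⟩) = 0.07946 and b = amp(|11⟩) = (-0.334 + 0.2191i):
new amp(|10⟩) = (0.98965 - 0.143503i)·a = (0.07864 - 0.0114i)
new amp(|11⟩) = (0.98965 + 0.143503i)·b = (-0.362 + 0.1689i)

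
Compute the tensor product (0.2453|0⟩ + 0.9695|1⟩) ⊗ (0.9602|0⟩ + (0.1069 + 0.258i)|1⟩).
0.2355|00⟩ + (0.02622 + 0.06329i)|01⟩ + 0.9309|10⟩ + (0.1036 + 0.2501i)|11⟩

amp(|b₁b₂…⟩) = product of the factor amplitudes for bits b₁, b₂, …; only kets whose every factor amplitude is nonzero survive.
|00⟩: (0.2453)(0.9602) = 0.2355
|01⟩: (0.2453)(0.1069 + 0.258i) = (0.02622 + 0.06329i)
|10⟩: (0.9695)(0.9602) = 0.9309
|11⟩: (0.9695)(0.1069 + 0.258i) = (0.1036 + 0.2501i)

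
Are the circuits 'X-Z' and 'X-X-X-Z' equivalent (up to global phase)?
Yes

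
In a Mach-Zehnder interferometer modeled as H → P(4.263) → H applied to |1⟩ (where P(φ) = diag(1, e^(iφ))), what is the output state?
(0.7172 + 0.4504i)|0⟩ + (0.2828 - 0.4504i)|1⟩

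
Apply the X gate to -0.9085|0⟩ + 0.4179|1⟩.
0.4179|0⟩ - 0.9085|1⟩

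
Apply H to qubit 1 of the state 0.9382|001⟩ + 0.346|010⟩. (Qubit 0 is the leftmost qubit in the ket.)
0.2447|000⟩ + 0.6634|001⟩ - 0.2447|010⟩ + 0.6634|011⟩

H on qubit 1 mixes each pair of kets that differ only in qubit 1: amplitudes (a, b) of (|…0…⟩, |…1…⟩) become ((a + b)/√2, (a − b)/√2). Kets absent from the input have amplitude 0.
(|000⟩, |010⟩): (a, b) = (0, 0.346) → (0.2447, -0.2447)
(|001⟩, |011⟩): (a, b) = (0.9382, 0) → (0.6634, 0.6634)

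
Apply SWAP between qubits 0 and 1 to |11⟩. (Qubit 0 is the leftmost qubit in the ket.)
|11⟩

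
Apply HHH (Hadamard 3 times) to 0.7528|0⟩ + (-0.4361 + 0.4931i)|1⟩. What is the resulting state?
(0.2239 + 0.3487i)|0⟩ + (0.8407 - 0.3487i)|1⟩

H² = I, so H^3 = H: a single Hadamard. With (a, b) = (0.7528, (-0.4361 + 0.4931i)), H gives ((a + b)/√2, (a − b)/√2) = ((0.2239 + 0.3487i), (0.8407 - 0.3487i)).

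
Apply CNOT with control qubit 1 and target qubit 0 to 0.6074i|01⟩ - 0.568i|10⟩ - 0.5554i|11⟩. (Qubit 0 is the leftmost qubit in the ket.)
-0.5554i|01⟩ - 0.568i|10⟩ + 0.6074i|11⟩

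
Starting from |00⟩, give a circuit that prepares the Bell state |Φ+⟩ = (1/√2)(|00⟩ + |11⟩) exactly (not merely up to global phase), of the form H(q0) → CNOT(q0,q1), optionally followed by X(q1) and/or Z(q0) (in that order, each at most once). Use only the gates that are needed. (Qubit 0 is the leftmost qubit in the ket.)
H(q0) → CNOT(q0,q1)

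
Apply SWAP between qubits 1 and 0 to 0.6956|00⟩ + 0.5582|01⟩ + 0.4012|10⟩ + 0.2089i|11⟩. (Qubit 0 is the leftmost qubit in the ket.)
0.6956|00⟩ + 0.4012|01⟩ + 0.5582|10⟩ + 0.2089i|11⟩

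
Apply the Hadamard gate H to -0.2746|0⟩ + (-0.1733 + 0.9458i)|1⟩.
(-0.3167 + 0.6688i)|0⟩ + (-0.07163 - 0.6688i)|1⟩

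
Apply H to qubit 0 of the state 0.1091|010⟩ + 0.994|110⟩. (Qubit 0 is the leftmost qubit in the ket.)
0.78|010⟩ - 0.6257|110⟩

H on qubit 0 mixes each pair of kets that differ only in qubit 0: amplitudes (a, b) of (|…0…⟩, |…1…⟩) become ((a + b)/√2, (a − b)/√2). Kets absent from the input have amplitude 0.
(|010⟩, |110⟩): (a, b) = (0.1091, 0.994) → (0.78, -0.6257)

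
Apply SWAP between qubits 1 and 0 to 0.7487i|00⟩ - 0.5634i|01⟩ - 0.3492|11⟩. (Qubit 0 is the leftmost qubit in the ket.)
0.7487i|00⟩ - 0.5634i|10⟩ - 0.3492|11⟩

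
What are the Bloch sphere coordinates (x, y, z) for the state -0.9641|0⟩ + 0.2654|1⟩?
(-0.5117, 0, 0.8591)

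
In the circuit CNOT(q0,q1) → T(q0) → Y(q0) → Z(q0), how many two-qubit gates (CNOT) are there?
1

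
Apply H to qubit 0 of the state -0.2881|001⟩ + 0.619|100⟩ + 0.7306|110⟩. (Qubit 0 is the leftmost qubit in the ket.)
0.4377|000⟩ - 0.2037|001⟩ + 0.5166|010⟩ - 0.4377|100⟩ - 0.2037|101⟩ - 0.5166|110⟩

H on qubit 0 mixes each pair of kets that differ only in qubit 0: amplitudes (a, b) of (|…0…⟩, |…1…⟩) become ((a + b)/√2, (a − b)/√2). Kets absent from the input have amplitude 0.
(|000⟩, |100⟩): (a, b) = (0, 0.619) → (0.4377, -0.4377)
(|001⟩, |101⟩): (a, b) = (-0.2881, 0) → (-0.2037, -0.2037)
(|010⟩, |110⟩): (a, b) = (0, 0.7306) → (0.5166, -0.5166)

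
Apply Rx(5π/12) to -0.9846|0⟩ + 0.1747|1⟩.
(-0.7811 - 0.1064i)|0⟩ + (0.1386 + 0.5994i)|1⟩

Rx(5π/12) = [[cos(θ/2), −i·sin(θ/2)], [−i·sin(θ/2), cos(θ/2)]]; θ = 5π/12, cos(θ/2) ≈ 0.793353, sin(θ/2) ≈ 0.608761.
With a = amp(|0⟩) = -0.9846 and b = amp(|1⟩) = 0.1747:
new amp(|0⟩) = (0.793353)·a + (-0.608761i)·b = (-0.7811 - 0.1064i)
new amp(|1⟩) = (-0.608761i)·a + (0.793353)·b = (0.1386 + 0.5994i)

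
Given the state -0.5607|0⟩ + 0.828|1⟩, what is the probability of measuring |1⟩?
0.6856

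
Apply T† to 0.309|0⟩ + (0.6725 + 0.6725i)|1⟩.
0.309|0⟩ + 0.9511|1⟩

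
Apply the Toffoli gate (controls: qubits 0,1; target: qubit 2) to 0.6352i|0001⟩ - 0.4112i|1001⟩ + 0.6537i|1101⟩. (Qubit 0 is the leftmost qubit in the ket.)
0.6352i|0001⟩ - 0.4112i|1001⟩ + 0.6537i|1111⟩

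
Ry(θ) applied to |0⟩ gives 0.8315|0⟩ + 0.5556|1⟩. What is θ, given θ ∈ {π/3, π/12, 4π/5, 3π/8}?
3π/8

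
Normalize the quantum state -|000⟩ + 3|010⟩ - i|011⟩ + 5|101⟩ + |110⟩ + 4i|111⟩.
-0.1374|000⟩ + 0.4121|010⟩ - 0.1374i|011⟩ + 0.6868|101⟩ + 0.1374|110⟩ + 0.5494i|111⟩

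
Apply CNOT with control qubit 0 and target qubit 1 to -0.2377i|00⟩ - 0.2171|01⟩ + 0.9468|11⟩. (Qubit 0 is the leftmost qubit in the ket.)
-0.2377i|00⟩ - 0.2171|01⟩ + 0.9468|10⟩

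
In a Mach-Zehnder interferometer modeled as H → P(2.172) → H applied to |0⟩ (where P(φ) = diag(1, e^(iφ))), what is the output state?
(0.2172 + 0.4123i)|0⟩ + (0.7828 - 0.4123i)|1⟩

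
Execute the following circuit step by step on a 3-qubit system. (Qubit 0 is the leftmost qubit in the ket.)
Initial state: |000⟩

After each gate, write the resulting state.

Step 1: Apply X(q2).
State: |001⟩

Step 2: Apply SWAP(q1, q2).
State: |010⟩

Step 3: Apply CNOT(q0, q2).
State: |010⟩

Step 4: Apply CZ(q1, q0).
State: |010⟩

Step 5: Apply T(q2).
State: |010⟩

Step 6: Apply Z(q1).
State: -|010⟩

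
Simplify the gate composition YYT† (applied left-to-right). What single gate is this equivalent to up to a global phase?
T†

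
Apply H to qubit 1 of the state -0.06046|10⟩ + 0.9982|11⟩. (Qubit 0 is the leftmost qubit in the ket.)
0.6631|10⟩ - 0.7486|11⟩

H on qubit 1 mixes each pair of kets that differ only in qubit 1: amplitudes (a, b) of (|…0…⟩, |…1…⟩) become ((a + b)/√2, (a − b)/√2). Kets absent from the input have amplitude 0.
(|10⟩, |11⟩): (a, b) = (-0.06046, 0.9982) → (0.6631, -0.7486)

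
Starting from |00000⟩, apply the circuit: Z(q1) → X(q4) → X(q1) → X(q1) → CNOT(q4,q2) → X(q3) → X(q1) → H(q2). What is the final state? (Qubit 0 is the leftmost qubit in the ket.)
1/√2|01011⟩ - 1/√2|01111⟩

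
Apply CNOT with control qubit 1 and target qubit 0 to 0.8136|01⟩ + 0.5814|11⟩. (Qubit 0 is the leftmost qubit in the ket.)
0.5814|01⟩ + 0.8136|11⟩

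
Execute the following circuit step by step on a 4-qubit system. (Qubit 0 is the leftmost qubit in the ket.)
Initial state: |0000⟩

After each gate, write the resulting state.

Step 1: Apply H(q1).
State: 1/√2|0000⟩ + 1/√2|0100⟩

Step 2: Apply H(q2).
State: 1/2|0000⟩ + 1/2|0010⟩ + 1/2|0100⟩ + 1/2|0110⟩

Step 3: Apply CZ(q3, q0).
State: 1/2|0000⟩ + 1/2|0010⟩ + 1/2|0100⟩ + 1/2|0110⟩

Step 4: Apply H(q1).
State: 1/√2|0000⟩ + 1/√2|0010⟩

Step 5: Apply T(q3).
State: 1/√2|0000⟩ + 1/√2|0010⟩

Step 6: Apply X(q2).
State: 1/√2|0000⟩ + 1/√2|0010⟩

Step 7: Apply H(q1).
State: 1/2|0000⟩ + 1/2|0010⟩ + 1/2|0100⟩ + 1/2|0110⟩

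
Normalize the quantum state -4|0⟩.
-|0⟩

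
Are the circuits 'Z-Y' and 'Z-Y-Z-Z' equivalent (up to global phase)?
Yes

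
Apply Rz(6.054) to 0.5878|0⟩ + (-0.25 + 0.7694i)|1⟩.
(-0.5839 - 0.06721i)|0⟩ + (0.1604 - 0.7929i)|1⟩

Rz(6.054) = [[e^(−iθ/2), 0], [0, e^(iθ/2)]] with e^(±iθ/2) = cos(θ/2) ± i·sin(θ/2); θ = 6.054, cos(θ/2) ≈ -0.993441, sin(θ/2) ≈ 0.114342.
With a = amp(|0⟩) = 0.5878 and b = amp(|1⟩) = (-0.25 + 0.7694i):
new amp(|0⟩) = (-0.993441 - 0.114342i)·a = (-0.5839 - 0.06721i)
new amp(|1⟩) = (-0.993441 + 0.114342i)·b = (0.1604 - 0.7929i)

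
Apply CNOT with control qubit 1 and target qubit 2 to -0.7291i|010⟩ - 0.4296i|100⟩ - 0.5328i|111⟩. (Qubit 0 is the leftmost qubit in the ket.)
-0.7291i|011⟩ - 0.4296i|100⟩ - 0.5328i|110⟩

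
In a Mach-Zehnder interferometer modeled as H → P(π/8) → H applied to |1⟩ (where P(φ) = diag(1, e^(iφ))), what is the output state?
(0.03806 - 0.1913i)|0⟩ + (0.9619 + 0.1913i)|1⟩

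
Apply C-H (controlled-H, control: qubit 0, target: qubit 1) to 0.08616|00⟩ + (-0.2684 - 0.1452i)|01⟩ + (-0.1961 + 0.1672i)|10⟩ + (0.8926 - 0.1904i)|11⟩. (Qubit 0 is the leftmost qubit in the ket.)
0.08616|00⟩ + (-0.2684 - 0.1452i)|01⟩ + (0.4925 - 0.0164i)|10⟩ + (-0.7698 + 0.2529i)|11⟩

C-H leaves the control-|0⟩ kets |00⟩, |01⟩ unchanged and applies H to qubit 1 on the control-|1⟩ pair (|10⟩, |11⟩).
H = [[1/√2, 1/√2], [1/√2, -1/√2]].
With a = amp(|10⟩) = (-0.1961 + 0.1672i) and b = amp(|11⟩) = (0.8926 - 0.1904i):
new amp(|10⟩) = (1/√2)·a + (1/√2)·b = (0.4925 - 0.0164i)
new amp(|11⟩) = (1/√2)·a + (-1/√2)·b = (-0.7698 + 0.2529i)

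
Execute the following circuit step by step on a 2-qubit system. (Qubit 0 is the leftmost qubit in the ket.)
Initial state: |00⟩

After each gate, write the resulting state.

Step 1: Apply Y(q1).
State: i|01⟩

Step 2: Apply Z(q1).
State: -i|01⟩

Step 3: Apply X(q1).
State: -i|00⟩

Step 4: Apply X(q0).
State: -i|10⟩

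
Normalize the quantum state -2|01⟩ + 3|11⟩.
-0.5547|01⟩ + 0.8321|11⟩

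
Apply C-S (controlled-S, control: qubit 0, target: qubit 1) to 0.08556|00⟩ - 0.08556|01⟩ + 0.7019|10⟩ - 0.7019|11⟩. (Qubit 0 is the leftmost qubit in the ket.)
0.08556|00⟩ - 0.08556|01⟩ + 0.7019|10⟩ - 0.7019i|11⟩

C-S leaves the control-|0⟩ kets |00⟩, |01⟩ unchanged and applies S to qubit 1 on the control-|1⟩ pair (|10⟩, |11⟩).
S = [[1, 0], [0, i]].
With a = amp(|10⟩) = 0.7019 and b = amp(|11⟩) = -0.7019:
new amp(|10⟩) = (1)·a = 0.7019
new amp(|11⟩) = (i)·b = -0.7019i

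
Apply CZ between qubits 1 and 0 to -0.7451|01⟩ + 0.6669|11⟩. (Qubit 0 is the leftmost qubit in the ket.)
-0.7451|01⟩ - 0.6669|11⟩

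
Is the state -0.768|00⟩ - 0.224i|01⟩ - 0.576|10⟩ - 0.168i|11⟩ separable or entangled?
Separable

Writing the state as a|00⟩ + b|01⟩ + c|10⟩ + d|11⟩, it is a product state iff ad − bc = 0.
Here (a, b, c, d) = (-0.768, -0.224i, -0.576, -0.168i): ad − bc = (-0.768)(-0.168i) − (-0.224i)(-0.576) = 0, so the state is separable.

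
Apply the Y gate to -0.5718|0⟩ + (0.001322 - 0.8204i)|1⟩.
(-0.8204 - 0.001322i)|0⟩ - 0.5718i|1⟩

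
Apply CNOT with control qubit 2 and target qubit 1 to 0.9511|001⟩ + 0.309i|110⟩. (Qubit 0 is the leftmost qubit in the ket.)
0.9511|011⟩ + 0.309i|110⟩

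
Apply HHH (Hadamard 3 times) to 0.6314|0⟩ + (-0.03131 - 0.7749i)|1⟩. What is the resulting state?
(0.4243 - 0.5479i)|0⟩ + (0.4686 + 0.5479i)|1⟩

H² = I, so H^3 = H: a single Hadamard. With (a, b) = (0.6314, (-0.03131 - 0.7749i)), H gives ((a + b)/√2, (a − b)/√2) = ((0.4243 - 0.5479i), (0.4686 + 0.5479i)).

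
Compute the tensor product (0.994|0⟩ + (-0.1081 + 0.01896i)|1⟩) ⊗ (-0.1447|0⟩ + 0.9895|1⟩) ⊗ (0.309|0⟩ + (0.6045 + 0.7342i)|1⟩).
-0.04444|000⟩ + (-0.08695 - 0.1056i)|001⟩ + 0.3039|010⟩ + (0.5946 + 0.7221i)|011⟩ + (0.004833 - 0.0008477i)|100⟩ + (0.01147 + 0.009826i)|101⟩ + (-0.03305 + 0.005797i)|110⟩ + (-0.07843 - 0.06719i)|111⟩

amp(|b₁b₂…⟩) = product of the factor amplitudes for bits b₁, b₂, …; only kets whose every factor amplitude is nonzero survive.
|000⟩: (0.994)(-0.1447)(0.309) = -0.04444
|001⟩: (0.994)(-0.1447)(0.6045 + 0.7342i) = (-0.08695 - 0.1056i)
|010⟩: (0.994)(0.9895)(0.309) = 0.3039
|011⟩: (0.994)(0.9895)(0.6045 + 0.7342i) = (0.5946 + 0.7221i)
|100⟩: (-0.1081 + 0.01896i)(-0.1447)(0.309) = (0.004833 - 0.0008477i)
|101⟩: (-0.1081 + 0.01896i)(-0.1447)(0.6045 + 0.7342i) = (0.01147 + 0.009826i)
|110⟩: (-0.1081 + 0.01896i)(0.9895)(0.309) = (-0.03305 + 0.005797i)
|111⟩: (-0.1081 + 0.01896i)(0.9895)(0.6045 + 0.7342i) = (-0.07843 - 0.06719i)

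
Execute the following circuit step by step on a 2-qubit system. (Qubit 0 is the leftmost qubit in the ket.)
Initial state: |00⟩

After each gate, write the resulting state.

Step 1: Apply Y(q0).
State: i|10⟩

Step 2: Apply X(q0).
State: i|00⟩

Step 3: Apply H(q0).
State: (1/√2)i|00⟩ + (1/√2)i|10⟩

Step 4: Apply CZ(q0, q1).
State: (1/√2)i|00⟩ + (1/√2)i|10⟩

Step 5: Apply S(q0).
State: (1/√2)i|00⟩ - 1/√2|10⟩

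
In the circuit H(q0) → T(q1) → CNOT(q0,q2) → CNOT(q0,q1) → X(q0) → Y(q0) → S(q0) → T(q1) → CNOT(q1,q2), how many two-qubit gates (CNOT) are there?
3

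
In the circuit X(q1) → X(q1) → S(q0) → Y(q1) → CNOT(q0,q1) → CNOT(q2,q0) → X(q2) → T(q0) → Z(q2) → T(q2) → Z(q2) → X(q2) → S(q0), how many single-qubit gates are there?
11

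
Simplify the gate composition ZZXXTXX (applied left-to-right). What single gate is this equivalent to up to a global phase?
T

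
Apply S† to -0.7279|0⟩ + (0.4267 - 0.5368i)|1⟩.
-0.7279|0⟩ + (-0.5368 - 0.4267i)|1⟩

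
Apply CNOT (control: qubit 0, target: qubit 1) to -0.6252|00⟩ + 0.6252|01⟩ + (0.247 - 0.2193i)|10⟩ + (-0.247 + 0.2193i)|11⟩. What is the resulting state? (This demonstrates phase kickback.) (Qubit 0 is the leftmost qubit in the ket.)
-0.6252|00⟩ + 0.6252|01⟩ + (-0.247 + 0.2193i)|10⟩ + (0.247 - 0.2193i)|11⟩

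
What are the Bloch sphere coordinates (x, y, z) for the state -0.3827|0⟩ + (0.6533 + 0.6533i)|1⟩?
(-0.5, -0.5, -0.7071)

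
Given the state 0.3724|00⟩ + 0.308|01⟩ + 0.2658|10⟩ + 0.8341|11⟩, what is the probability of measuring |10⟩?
0.07065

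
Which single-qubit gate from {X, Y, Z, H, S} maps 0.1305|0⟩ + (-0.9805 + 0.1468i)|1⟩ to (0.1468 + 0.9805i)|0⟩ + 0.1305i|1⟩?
Y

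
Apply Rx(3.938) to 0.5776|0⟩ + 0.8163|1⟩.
(-0.224 - 0.7524i)|0⟩ + (-0.3165 - 0.5324i)|1⟩

Rx(3.938) = [[cos(θ/2), −i·sin(θ/2)], [−i·sin(θ/2), cos(θ/2)]]; θ = 3.938, cos(θ/2) ≈ -0.387763, sin(θ/2) ≈ 0.921759.
With a = amp(|0⟩) = 0.5776 and b = amp(|1⟩) = 0.8163:
new amp(|0⟩) = (-0.387763)·a + (-0.921759i)·b = (-0.224 - 0.7524i)
new amp(|1⟩) = (-0.921759i)·a + (-0.387763)·b = (-0.3165 - 0.5324i)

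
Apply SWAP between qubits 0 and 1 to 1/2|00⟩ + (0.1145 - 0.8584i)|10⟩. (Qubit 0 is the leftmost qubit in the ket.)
1/2|00⟩ + (0.1145 - 0.8584i)|01⟩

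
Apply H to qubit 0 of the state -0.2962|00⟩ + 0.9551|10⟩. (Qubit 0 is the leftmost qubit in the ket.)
0.4659|00⟩ - 0.8848|10⟩

H on qubit 0 mixes each pair of kets that differ only in qubit 0: amplitudes (a, b) of (|…0…⟩, |…1…⟩) become ((a + b)/√2, (a − b)/√2). Kets absent from the input have amplitude 0.
(|00⟩, |10⟩): (a, b) = (-0.2962, 0.9551) → (0.4659, -0.8848)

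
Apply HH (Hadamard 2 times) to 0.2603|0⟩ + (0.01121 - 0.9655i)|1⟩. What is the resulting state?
0.2603|0⟩ + (0.01121 - 0.9655i)|1⟩

H² = I, so an even number of Hadamards cancels: H^2 = I and the state is unchanged.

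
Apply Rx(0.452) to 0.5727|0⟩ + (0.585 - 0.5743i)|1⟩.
(0.4294 - 0.1311i)|0⟩ + (0.5701 - 0.688i)|1⟩

Rx(0.452) = [[cos(θ/2), −i·sin(θ/2)], [−i·sin(θ/2), cos(θ/2)]]; θ = 0.452, cos(θ/2) ≈ 0.974571, sin(θ/2) ≈ 0.224081.
With a = amp(|0⟩) = 0.5727 and b = amp(|1⟩) = (0.585 - 0.5743i):
new amp(|0⟩) = (0.974571)·a + (-0.224081i)·b = (0.4294 - 0.1311i)
new amp(|1⟩) = (-0.224081i)·a + (0.974571)·b = (0.5701 - 0.688i)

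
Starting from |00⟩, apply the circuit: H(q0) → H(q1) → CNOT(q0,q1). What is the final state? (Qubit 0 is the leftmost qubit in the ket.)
1/2|00⟩ + 1/2|01⟩ + 1/2|10⟩ + 1/2|11⟩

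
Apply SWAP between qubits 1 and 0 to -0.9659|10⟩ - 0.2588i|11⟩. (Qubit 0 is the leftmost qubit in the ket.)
-0.9659|01⟩ - 0.2588i|11⟩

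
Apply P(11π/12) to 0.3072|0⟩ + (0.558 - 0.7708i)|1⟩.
0.3072|0⟩ + (-0.3395 + 0.889i)|1⟩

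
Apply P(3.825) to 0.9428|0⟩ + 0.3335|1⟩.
0.9428|0⟩ + (-0.2586 - 0.2106i)|1⟩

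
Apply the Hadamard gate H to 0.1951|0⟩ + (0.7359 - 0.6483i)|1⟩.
(0.6583 - 0.4584i)|0⟩ + (-0.3824 + 0.4584i)|1⟩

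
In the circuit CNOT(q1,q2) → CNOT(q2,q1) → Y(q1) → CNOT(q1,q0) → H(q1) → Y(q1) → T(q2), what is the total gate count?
7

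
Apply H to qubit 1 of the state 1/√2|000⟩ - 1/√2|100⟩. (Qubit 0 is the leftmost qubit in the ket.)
1/2|000⟩ + 1/2|010⟩ - 1/2|100⟩ - 1/2|110⟩

H on qubit 1 mixes each pair of kets that differ only in qubit 1: amplitudes (a, b) of (|…0…⟩, |…1…⟩) become ((a + b)/√2, (a − b)/√2). Kets absent from the input have amplitude 0.
(|000⟩, |010⟩): (a, b) = (1/√2, 0) → (1/2, 1/2)
(|100⟩, |110⟩): (a, b) = (-1/√2, 0) → (-1/2, -1/2)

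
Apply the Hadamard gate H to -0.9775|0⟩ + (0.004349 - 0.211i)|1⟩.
(-0.6881 - 0.1492i)|0⟩ + (-0.6943 + 0.1492i)|1⟩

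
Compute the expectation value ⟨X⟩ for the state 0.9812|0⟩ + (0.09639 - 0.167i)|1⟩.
0.1892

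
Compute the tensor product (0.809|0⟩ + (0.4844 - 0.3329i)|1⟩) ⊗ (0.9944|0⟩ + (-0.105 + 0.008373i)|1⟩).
0.8045|00⟩ + (-0.08495 + 0.006774i)|01⟩ + (0.4817 - 0.331i)|10⟩ + (-0.04807 + 0.03901i)|11⟩

amp(|b₁b₂…⟩) = product of the factor amplitudes for bits b₁, b₂, …; only kets whose every factor amplitude is nonzero survive.
|00⟩: (0.809)(0.9944) = 0.8045
|01⟩: (0.809)(-0.105 + 0.008373i) = (-0.08495 + 0.006774i)
|10⟩: (0.4844 - 0.3329i)(0.9944) = (0.4817 - 0.331i)
|11⟩: (0.4844 - 0.3329i)(-0.105 + 0.008373i) = (-0.04807 + 0.03901i)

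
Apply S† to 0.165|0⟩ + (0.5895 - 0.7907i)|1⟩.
0.165|0⟩ + (-0.7907 - 0.5895i)|1⟩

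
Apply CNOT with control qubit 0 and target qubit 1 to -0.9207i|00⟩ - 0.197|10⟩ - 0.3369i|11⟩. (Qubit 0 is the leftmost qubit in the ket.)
-0.9207i|00⟩ - 0.3369i|10⟩ - 0.197|11⟩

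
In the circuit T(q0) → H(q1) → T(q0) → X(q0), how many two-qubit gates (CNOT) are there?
0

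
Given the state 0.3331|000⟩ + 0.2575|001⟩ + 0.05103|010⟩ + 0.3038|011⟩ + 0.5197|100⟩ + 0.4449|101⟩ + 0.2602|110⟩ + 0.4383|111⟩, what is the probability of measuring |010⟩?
0.002604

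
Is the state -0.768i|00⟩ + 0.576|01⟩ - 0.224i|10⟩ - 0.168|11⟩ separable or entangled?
Entangled

Writing the state as a|00⟩ + b|01⟩ + c|10⟩ + d|11⟩, it is a product state iff ad − bc = 0.
Here (a, b, c, d) = (-0.768i, 0.576, -0.224i, -0.168): ad − bc = (-0.768i)(-0.168) − (0.576)(-0.224i) = 0.258i ≠ 0, so the state is entangled.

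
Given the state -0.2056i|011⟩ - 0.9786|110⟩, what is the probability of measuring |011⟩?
0.04227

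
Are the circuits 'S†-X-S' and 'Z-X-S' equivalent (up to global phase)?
No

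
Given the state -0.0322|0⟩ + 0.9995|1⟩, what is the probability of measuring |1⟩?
0.999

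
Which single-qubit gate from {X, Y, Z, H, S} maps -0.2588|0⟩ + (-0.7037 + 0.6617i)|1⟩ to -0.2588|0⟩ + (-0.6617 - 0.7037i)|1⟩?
S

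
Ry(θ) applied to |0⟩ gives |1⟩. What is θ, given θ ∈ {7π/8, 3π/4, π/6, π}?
π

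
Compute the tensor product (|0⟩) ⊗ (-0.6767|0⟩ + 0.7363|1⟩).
-0.6767|00⟩ + 0.7363|01⟩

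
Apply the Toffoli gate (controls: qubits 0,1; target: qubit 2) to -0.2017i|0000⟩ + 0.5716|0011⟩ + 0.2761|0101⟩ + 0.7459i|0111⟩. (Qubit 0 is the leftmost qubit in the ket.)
-0.2017i|0000⟩ + 0.5716|0011⟩ + 0.2761|0101⟩ + 0.7459i|0111⟩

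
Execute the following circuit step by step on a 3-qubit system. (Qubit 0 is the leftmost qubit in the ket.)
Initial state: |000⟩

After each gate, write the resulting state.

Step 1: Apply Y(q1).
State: i|010⟩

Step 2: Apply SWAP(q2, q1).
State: i|001⟩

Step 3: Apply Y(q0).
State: -|101⟩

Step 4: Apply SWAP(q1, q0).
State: -|011⟩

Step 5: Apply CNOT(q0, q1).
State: -|011⟩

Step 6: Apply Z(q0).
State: -|011⟩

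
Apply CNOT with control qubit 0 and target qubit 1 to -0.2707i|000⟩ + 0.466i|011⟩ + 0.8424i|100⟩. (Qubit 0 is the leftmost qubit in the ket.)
-0.2707i|000⟩ + 0.466i|011⟩ + 0.8424i|110⟩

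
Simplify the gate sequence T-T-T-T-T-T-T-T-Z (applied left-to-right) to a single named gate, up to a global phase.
Z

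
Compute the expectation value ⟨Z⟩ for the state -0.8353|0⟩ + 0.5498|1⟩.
0.3954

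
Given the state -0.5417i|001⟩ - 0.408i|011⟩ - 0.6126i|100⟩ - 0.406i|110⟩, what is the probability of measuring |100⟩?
0.3753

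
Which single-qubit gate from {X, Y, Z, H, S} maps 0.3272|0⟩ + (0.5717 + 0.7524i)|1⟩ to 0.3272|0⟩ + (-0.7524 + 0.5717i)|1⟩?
S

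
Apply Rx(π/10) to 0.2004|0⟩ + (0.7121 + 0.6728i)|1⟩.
(0.3032 - 0.1114i)|0⟩ + (0.7033 + 0.6332i)|1⟩

Rx(π/10) = [[cos(θ/2), −i·sin(θ/2)], [−i·sin(θ/2), cos(θ/2)]]; θ = π/10, cos(θ/2) ≈ 0.987688, sin(θ/2) ≈ 0.156434.
With a = amp(|0⟩) = 0.2004 and b = amp(|1⟩) = (0.7121 + 0.6728i):
new amp(|0⟩) = (0.987688)·a + (-0.156434i)·b = (0.3032 - 0.1114i)
new amp(|1⟩) = (-0.156434i)·a + (0.987688)·b = (0.7033 + 0.6332i)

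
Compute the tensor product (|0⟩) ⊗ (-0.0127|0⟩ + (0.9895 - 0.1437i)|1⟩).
-0.0127|00⟩ + (0.9895 - 0.1437i)|01⟩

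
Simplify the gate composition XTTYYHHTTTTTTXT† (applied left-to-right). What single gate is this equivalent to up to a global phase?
T†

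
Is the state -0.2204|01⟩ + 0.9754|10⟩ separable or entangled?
Entangled

Writing the state as a|00⟩ + b|01⟩ + c|10⟩ + d|11⟩, it is a product state iff ad − bc = 0.
Here (a, b, c, d) = (0, -0.2204, 0.9754, 0): ad − bc = (0)(0) − (-0.2204)(0.9754) = 0.215 ≠ 0, so the state is entangled.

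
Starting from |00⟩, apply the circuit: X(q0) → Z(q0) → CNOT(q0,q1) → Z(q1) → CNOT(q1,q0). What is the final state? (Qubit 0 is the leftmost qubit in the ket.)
|01⟩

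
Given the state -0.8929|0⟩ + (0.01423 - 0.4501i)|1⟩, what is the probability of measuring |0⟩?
0.7973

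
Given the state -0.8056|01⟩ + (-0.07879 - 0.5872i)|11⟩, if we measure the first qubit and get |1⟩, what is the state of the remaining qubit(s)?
(-0.133 - 0.9911i)|1⟩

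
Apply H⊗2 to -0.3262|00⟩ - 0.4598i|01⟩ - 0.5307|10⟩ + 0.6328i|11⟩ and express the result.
(-0.4285 + 0.0865i)|00⟩ + (-0.4285 - 0.0865i)|01⟩ + (0.1023 - 0.5463i)|10⟩ + (0.1023 + 0.5463i)|11⟩

H⊗2 gives amp(|y⟩) = (1/2) Σ_x (−1)^(x·y) amp(|x⟩), where x·y is the number of positions in which both x and y have a 1.
|00⟩: (-0.3262 - 0.4598i - 0.5307 + 0.6328i)/2 = (-0.4285 + 0.0865i)
|01⟩: (-0.3262 + 0.4598i - 0.5307 - 0.6328i)/2 = (-0.4285 - 0.0865i)
|10⟩: (-0.3262 - 0.4598i + 0.5307 - 0.6328i)/2 = (0.1023 - 0.5463i)
|11⟩: (-0.3262 + 0.4598i + 0.5307 + 0.6328i)/2 = (0.1023 + 0.5463i)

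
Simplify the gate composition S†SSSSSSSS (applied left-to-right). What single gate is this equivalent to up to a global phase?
S†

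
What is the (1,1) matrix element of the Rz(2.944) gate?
(0.09864 + 0.9951i)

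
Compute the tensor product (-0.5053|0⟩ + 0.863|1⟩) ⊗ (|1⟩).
-0.5053|01⟩ + 0.863|11⟩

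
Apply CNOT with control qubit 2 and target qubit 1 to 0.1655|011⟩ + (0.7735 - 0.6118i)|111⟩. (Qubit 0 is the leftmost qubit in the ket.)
0.1655|001⟩ + (0.7735 - 0.6118i)|101⟩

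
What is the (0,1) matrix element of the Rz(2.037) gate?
0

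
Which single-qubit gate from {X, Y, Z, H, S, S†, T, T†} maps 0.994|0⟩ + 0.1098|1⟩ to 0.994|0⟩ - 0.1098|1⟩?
Z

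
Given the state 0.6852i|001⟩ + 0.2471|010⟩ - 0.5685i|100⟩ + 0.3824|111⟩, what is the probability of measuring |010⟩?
0.06106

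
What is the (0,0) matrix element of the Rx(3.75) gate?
-0.2995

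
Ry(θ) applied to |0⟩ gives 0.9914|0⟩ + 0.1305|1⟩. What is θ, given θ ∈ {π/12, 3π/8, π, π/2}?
π/12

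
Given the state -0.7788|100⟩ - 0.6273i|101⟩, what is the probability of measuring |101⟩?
0.3935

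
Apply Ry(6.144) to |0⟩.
-0.9976|0⟩ + 0.06954|1⟩

Ry(6.144) = [[cos(θ/2), −sin(θ/2)], [sin(θ/2), cos(θ/2)]]; θ = 6.144, cos(θ/2) ≈ -0.997579, sin(θ/2) ≈ 0.0695365.
With a = amp(|0⟩) = 1 and b = amp(|1⟩) = 0:
new amp(|0⟩) = (-0.997579)·a + (-0.0695365)·b = -0.9976
new amp(|1⟩) = (0.0695365)·a + (-0.997579)·b = 0.06954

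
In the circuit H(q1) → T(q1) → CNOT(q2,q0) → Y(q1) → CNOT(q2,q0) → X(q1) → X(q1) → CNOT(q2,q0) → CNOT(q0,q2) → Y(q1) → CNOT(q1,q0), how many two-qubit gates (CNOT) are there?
5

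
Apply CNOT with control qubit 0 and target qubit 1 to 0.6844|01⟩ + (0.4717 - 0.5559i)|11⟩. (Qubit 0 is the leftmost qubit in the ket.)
0.6844|01⟩ + (0.4717 - 0.5559i)|10⟩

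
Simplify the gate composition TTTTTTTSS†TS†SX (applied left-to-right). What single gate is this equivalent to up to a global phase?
X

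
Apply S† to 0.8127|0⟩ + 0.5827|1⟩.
0.8127|0⟩ - 0.5827i|1⟩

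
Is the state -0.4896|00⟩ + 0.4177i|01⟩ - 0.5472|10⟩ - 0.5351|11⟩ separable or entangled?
Entangled

Writing the state as a|00⟩ + b|01⟩ + c|10⟩ + d|11⟩, it is a product state iff ad − bc = 0.
Here (a, b, c, d) = (-0.4896, 0.4177i, -0.5472, -0.5351): ad − bc = (-0.4896)(-0.5351) − (0.4177i)(-0.5472) = (0.262 + 0.2286i) ≠ 0, so the state is entangled.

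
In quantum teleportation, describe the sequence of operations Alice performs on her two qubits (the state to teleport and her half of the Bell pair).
CNOT (state → Bell), then H on state qubit, then measure both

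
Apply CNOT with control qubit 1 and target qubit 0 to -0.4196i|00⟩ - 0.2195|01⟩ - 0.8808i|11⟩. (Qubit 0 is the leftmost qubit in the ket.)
-0.4196i|00⟩ - 0.8808i|01⟩ - 0.2195|11⟩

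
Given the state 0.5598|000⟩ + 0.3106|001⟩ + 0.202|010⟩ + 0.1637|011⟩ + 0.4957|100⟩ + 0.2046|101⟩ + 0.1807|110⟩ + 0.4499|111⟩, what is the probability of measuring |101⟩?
0.04186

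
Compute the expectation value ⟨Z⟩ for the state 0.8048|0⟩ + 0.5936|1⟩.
0.2953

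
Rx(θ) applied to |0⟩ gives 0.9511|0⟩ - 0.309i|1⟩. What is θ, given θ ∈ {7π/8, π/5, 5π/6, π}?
π/5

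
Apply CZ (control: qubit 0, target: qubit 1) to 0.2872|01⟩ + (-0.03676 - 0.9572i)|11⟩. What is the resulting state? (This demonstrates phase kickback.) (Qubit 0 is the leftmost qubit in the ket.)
0.2872|01⟩ + (0.03676 + 0.9572i)|11⟩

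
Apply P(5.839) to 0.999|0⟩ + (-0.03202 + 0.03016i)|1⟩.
0.999|0⟩ + (-0.01595 + 0.04099i)|1⟩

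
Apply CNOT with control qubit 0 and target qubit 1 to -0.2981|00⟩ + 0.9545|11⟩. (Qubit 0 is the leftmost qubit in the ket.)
-0.2981|00⟩ + 0.9545|10⟩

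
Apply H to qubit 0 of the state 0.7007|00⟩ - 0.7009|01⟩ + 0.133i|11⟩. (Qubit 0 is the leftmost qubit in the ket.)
0.4955|00⟩ + (-0.4956 + 0.09405i)|01⟩ + 0.4955|10⟩ + (-0.4956 - 0.09405i)|11⟩

H on qubit 0 mixes each pair of kets that differ only in qubit 0: amplitudes (a, b) of (|…0…⟩, |…1…⟩) become ((a + b)/√2, (a − b)/√2). Kets absent from the input have amplitude 0.
(|00⟩, |10⟩): (a, b) = (0.7007, 0) → (0.4955, 0.4955)
(|01⟩, |11⟩): (a, b) = (-0.7009, 0.133i) → ((-0.4956 + 0.09405i), (-0.4956 - 0.09405i))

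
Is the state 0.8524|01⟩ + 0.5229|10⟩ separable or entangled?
Entangled

Writing the state as a|00⟩ + b|01⟩ + c|10⟩ + d|11⟩, it is a product state iff ad − bc = 0.
Here (a, b, c, d) = (0, 0.8524, 0.5229, 0): ad − bc = (0)(0) − (0.8524)(0.5229) = -0.4457 ≠ 0, so the state is entangled.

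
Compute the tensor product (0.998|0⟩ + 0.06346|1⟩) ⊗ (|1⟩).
0.998|01⟩ + 0.06346|11⟩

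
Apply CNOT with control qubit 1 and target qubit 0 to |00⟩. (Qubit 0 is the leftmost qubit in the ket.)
|00⟩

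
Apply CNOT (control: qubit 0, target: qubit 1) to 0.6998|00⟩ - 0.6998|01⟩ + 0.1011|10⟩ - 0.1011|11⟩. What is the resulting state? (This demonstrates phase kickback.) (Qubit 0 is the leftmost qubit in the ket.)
0.6998|00⟩ - 0.6998|01⟩ - 0.1011|10⟩ + 0.1011|11⟩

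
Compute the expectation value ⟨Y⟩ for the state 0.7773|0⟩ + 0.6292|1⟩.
0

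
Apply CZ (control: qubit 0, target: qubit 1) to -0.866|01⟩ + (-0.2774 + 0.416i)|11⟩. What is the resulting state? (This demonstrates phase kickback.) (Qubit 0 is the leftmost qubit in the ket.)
-0.866|01⟩ + (0.2774 - 0.416i)|11⟩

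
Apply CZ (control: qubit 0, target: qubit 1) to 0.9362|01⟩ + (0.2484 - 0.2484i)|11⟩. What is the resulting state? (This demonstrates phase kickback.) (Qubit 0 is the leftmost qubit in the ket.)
0.9362|01⟩ + (-0.2484 + 0.2484i)|11⟩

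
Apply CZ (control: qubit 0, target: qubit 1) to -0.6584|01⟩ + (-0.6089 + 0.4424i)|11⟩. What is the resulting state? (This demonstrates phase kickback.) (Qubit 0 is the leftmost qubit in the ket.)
-0.6584|01⟩ + (0.6089 - 0.4424i)|11⟩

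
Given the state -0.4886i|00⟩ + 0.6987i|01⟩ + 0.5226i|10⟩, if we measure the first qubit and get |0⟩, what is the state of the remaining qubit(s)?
-0.5731i|0⟩ + 0.8195i|1⟩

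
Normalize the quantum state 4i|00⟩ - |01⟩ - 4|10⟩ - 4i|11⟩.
0.5714i|00⟩ - 0.1429|01⟩ - 0.5714|10⟩ - 0.5714i|11⟩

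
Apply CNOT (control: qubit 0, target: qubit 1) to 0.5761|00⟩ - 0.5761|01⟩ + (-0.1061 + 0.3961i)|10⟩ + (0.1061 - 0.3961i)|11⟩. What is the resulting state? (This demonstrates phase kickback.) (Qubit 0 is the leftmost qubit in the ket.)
0.5761|00⟩ - 0.5761|01⟩ + (0.1061 - 0.3961i)|10⟩ + (-0.1061 + 0.3961i)|11⟩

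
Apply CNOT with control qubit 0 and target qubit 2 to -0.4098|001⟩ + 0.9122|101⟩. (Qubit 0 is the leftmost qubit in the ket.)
-0.4098|001⟩ + 0.9122|100⟩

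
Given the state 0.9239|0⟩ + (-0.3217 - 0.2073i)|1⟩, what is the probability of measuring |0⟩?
0.8536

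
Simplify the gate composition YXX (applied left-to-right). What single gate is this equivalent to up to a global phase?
Y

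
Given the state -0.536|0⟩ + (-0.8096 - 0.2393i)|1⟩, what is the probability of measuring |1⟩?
0.7127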